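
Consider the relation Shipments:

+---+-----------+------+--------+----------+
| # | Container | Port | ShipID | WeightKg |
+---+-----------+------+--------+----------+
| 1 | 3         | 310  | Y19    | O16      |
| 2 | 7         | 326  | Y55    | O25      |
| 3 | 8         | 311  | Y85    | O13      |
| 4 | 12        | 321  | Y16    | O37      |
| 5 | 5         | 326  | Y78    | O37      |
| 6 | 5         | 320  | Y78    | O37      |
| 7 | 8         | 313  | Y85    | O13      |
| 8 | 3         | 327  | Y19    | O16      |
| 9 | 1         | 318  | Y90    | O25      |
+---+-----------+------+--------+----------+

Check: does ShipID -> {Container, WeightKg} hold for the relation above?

ShipID=Y19: rows 1, 8 → {Container,WeightKg} = (3, O16), (3, O16) ✓
ShipID=Y55: row 2 → {Container,WeightKg} = (7, O25) ✓
ShipID=Y85: rows 3, 7 → {Container,WeightKg} = (8, O13), (8, O13) ✓
ShipID=Y16: row 4 → {Container,WeightKg} = (12, O37) ✓
ShipID=Y78: rows 5, 6 → {Container,WeightKg} = (5, O37), (5, O37) ✓
ShipID=Y90: row 9 → {Container,WeightKg} = (1, O25) ✓
Every ShipID value is associated with a single {Container, WeightKg} value, so ShipID -> {Container, WeightKg} holds.

Yes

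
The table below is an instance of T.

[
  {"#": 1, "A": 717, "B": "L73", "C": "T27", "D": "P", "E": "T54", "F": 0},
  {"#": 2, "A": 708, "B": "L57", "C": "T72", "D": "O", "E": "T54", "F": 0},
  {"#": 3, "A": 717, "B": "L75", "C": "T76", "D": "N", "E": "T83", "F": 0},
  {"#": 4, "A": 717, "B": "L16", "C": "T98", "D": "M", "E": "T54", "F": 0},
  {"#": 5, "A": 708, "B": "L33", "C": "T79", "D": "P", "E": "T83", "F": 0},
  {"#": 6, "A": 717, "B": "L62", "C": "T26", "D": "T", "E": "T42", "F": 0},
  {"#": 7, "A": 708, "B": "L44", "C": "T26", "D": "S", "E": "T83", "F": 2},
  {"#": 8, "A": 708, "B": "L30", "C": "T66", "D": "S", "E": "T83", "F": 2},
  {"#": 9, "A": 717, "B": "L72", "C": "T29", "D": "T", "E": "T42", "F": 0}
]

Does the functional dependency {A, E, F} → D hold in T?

No

(A=717, E=T54, F=0): rows 1, 4 → D takes values {P, M} — violation
(A=708, E=T54, F=0): row 2 → D = O ✓
(A=717, E=T83, F=0): row 3 → D = N ✓
(A=708, E=T83, F=0): row 5 → D = P ✓
(A=717, E=T42, F=0): rows 6, 9 → D = T, T ✓
(A=708, E=T83, F=2): rows 7, 8 → D = S, S ✓
Two rows agree on {A, E, F} but differ on D, so {A, E, F} → D does not hold.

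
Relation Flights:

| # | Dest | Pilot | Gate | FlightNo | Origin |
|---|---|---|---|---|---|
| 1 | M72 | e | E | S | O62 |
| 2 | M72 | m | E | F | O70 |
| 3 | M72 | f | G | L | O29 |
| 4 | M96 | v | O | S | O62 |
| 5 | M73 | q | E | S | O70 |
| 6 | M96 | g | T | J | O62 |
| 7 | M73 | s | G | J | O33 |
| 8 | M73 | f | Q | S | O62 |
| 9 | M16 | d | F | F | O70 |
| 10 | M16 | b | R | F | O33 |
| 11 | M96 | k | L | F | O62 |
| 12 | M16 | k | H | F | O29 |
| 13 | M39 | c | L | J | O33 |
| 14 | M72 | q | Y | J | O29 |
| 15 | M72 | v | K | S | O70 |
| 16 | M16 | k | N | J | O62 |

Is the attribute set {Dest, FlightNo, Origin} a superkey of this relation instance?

All 16 rows have distinct {Dest, FlightNo, Origin} values, so {Dest, FlightNo, Origin} → (all attributes) holds and {Dest, FlightNo, Origin} is a superkey.

Yes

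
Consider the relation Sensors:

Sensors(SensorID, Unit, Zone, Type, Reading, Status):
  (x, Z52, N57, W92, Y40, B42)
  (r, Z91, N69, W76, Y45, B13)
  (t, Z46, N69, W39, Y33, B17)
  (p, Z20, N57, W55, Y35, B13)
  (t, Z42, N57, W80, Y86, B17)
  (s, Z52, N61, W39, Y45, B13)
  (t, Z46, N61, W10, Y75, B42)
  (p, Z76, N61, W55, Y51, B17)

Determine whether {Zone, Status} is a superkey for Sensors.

Yes

All 8 rows have distinct {Zone, Status} values, so {Zone, Status} → (all attributes) holds and {Zone, Status} is a superkey.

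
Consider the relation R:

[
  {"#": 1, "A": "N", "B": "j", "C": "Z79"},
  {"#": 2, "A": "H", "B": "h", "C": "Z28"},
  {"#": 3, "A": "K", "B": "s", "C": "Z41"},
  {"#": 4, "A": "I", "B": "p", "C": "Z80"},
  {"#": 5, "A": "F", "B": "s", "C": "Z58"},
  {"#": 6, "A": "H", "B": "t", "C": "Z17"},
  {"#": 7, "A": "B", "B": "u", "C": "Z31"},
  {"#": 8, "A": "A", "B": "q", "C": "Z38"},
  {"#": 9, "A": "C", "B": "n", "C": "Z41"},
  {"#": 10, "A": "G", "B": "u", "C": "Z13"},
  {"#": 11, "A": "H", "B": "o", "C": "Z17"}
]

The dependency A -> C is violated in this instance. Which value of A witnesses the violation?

H

A=N: row 1 → C = Z79 ✓
A=H: rows 2, 6, 11 → C takes values {Z28, Z17} — violation
A=K: row 3 → C = Z41 ✓
A=I: row 4 → C = Z80 ✓
A=F: row 5 → C = Z58 ✓
A=B: row 7 → C = Z31 ✓
A=A: row 8 → C = Z38 ✓
A=C: row 9 → C = Z41 ✓
A=G: row 10 → C = Z13 ✓
The only A value with inconsistent C is A=H.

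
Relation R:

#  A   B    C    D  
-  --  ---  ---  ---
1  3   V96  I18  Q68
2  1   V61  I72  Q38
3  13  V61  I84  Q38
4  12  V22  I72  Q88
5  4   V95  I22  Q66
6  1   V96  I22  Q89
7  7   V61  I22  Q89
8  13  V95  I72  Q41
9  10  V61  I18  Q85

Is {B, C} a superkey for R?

Yes

All 9 rows have distinct {B, C} values, so {B, C} → (all attributes) holds and {B, C} is a superkey.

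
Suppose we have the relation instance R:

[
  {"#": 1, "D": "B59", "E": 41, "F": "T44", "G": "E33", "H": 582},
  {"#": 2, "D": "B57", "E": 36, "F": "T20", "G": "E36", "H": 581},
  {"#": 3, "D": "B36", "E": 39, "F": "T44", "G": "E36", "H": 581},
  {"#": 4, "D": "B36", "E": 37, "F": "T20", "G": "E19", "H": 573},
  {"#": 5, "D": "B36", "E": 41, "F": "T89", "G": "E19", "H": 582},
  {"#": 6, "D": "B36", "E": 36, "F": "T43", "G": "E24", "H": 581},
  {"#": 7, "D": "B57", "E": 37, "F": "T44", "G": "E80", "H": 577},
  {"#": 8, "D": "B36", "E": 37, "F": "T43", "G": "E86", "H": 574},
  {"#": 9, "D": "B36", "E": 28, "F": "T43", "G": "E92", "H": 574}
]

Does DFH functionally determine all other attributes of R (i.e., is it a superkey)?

Rows 8 and 9 have the same DFH value (D=B36, F=T43, H=574) but are distinct tuples, so DFH does not determine every attribute — not a superkey.

No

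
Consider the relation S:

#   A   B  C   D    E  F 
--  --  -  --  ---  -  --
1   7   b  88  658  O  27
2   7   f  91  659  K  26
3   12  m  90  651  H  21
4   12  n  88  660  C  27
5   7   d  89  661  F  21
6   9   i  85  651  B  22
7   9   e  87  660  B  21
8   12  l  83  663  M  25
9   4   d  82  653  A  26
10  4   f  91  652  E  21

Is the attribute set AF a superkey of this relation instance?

Yes

All 10 rows have distinct AF values, so AF → (all attributes) holds and AF is a superkey.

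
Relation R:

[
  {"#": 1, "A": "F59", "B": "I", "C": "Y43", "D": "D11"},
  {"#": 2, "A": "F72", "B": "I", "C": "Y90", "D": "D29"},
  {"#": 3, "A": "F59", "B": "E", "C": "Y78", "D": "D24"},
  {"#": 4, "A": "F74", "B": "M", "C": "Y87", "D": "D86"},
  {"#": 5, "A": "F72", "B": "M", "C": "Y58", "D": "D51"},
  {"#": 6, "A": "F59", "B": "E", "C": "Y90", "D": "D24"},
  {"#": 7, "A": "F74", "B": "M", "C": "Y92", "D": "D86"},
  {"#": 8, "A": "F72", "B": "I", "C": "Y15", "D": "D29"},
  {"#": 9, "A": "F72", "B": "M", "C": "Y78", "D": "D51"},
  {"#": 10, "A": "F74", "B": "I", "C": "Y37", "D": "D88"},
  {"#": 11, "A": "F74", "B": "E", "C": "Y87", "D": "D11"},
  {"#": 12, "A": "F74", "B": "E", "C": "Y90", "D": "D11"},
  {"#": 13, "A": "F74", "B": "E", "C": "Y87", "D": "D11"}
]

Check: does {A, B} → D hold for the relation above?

(A=F59, B=I): row 1 → D = D11 ✓
(A=F72, B=I): rows 2, 8 → D = D29, D29 ✓
(A=F59, B=E): rows 3, 6 → D = D24, D24 ✓
(A=F74, B=M): rows 4, 7 → D = D86, D86 ✓
(A=F72, B=M): rows 5, 9 → D = D51, D51 ✓
(A=F74, B=I): row 10 → D = D88 ✓
(A=F74, B=E): rows 11, 12, 13 → D = D11, D11, D11 ✓
Every {A, B} value is associated with a single D value, so {A, B} → D holds.

Yes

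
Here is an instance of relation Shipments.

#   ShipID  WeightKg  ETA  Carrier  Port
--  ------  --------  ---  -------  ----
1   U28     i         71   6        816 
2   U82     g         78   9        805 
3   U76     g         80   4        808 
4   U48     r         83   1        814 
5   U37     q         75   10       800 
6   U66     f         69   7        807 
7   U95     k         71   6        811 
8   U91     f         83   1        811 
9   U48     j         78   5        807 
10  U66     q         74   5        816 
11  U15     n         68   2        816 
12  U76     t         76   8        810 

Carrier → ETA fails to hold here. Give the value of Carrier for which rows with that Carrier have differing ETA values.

Carrier=6: rows 1, 7 → ETA = 71, 71 ✓
Carrier=9: row 2 → ETA = 78 ✓
Carrier=4: row 3 → ETA = 80 ✓
Carrier=1: rows 4, 8 → ETA = 83, 83 ✓
Carrier=10: row 5 → ETA = 75 ✓
Carrier=7: row 6 → ETA = 69 ✓
Carrier=5: rows 9, 10 → ETA takes values {78, 74} — violation
Carrier=2: row 11 → ETA = 68 ✓
Carrier=8: row 12 → ETA = 76 ✓
The only Carrier value with inconsistent ETA is Carrier=5.

5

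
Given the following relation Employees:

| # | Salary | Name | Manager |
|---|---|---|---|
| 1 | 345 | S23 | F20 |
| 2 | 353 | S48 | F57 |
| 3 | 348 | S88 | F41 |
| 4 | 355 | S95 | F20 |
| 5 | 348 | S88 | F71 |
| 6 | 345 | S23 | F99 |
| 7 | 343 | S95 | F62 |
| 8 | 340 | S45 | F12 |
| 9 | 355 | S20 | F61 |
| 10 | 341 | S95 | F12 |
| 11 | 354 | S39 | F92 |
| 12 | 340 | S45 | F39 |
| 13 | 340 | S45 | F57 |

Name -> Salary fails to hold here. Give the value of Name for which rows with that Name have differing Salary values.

S95

Name=S23: rows 1, 6 → Salary = 345, 345 ✓
Name=S48: row 2 → Salary = 353 ✓
Name=S88: rows 3, 5 → Salary = 348, 348 ✓
Name=S95: rows 4, 7, 10 → Salary takes values {355, 343, 341} — violation
Name=S45: rows 8, 12, 13 → Salary = 340, 340, 340 ✓
Name=S20: row 9 → Salary = 355 ✓
Name=S39: row 11 → Salary = 354 ✓
The only Name value with inconsistent Salary is Name=S95.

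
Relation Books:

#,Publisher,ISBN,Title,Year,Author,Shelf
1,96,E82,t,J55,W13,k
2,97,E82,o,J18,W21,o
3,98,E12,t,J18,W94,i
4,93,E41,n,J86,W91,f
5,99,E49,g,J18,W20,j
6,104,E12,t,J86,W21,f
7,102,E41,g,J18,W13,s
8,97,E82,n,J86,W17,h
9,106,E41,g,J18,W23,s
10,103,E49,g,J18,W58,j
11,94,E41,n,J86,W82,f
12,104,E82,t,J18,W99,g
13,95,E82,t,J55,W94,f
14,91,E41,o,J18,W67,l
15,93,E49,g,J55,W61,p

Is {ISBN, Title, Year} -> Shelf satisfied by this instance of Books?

(ISBN=E82, Title=t, Year=J55): rows 1, 13 → Shelf takes values {k, f} — violation
(ISBN=E82, Title=o, Year=J18): row 2 → Shelf = o ✓
(ISBN=E12, Title=t, Year=J18): row 3 → Shelf = i ✓
(ISBN=E41, Title=n, Year=J86): rows 4, 11 → Shelf = f, f ✓
(ISBN=E49, Title=g, Year=J18): rows 5, 10 → Shelf = j, j ✓
(ISBN=E12, Title=t, Year=J86): row 6 → Shelf = f ✓
(ISBN=E41, Title=g, Year=J18): rows 7, 9 → Shelf = s, s ✓
(ISBN=E82, Title=n, Year=J86): row 8 → Shelf = h ✓
(ISBN=E82, Title=t, Year=J18): row 12 → Shelf = g ✓
(ISBN=E41, Title=o, Year=J18): row 14 → Shelf = l ✓
(ISBN=E49, Title=g, Year=J55): row 15 → Shelf = p ✓
Two rows agree on {ISBN, Title, Year} but differ on Shelf, so {ISBN, Title, Year} -> Shelf does not hold.

No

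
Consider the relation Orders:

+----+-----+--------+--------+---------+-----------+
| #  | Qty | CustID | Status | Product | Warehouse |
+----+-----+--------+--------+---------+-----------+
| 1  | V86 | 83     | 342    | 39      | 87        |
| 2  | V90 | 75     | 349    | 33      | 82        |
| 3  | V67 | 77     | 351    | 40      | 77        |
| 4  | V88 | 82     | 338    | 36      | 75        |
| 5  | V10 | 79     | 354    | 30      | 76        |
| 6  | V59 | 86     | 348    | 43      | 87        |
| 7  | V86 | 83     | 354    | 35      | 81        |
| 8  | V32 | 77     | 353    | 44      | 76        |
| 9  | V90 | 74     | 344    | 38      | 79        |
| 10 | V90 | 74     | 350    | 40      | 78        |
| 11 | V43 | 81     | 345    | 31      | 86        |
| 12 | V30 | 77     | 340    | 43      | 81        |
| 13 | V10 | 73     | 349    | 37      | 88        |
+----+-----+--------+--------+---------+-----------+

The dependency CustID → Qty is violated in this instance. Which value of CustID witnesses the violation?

77

CustID=83: rows 1, 7 → Qty = V86, V86 ✓
CustID=75: row 2 → Qty = V90 ✓
CustID=77: rows 3, 8, 12 → Qty takes values {V67, V32, V30} — violation
CustID=82: row 4 → Qty = V88 ✓
CustID=79: row 5 → Qty = V10 ✓
CustID=86: row 6 → Qty = V59 ✓
CustID=74: rows 9, 10 → Qty = V90, V90 ✓
CustID=81: row 11 → Qty = V43 ✓
CustID=73: row 13 → Qty = V10 ✓
The only CustID value with inconsistent Qty is CustID=77.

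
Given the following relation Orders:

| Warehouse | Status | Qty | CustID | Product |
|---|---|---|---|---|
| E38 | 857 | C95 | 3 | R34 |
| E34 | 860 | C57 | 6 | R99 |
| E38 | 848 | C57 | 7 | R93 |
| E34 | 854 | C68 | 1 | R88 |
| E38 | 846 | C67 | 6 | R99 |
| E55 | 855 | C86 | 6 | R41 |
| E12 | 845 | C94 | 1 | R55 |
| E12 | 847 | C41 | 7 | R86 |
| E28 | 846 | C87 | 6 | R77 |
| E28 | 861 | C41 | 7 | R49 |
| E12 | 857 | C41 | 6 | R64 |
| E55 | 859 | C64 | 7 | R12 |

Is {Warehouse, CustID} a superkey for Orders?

All 12 rows have distinct {Warehouse, CustID} values, so {Warehouse, CustID} → (all attributes) holds and {Warehouse, CustID} is a superkey.

Yes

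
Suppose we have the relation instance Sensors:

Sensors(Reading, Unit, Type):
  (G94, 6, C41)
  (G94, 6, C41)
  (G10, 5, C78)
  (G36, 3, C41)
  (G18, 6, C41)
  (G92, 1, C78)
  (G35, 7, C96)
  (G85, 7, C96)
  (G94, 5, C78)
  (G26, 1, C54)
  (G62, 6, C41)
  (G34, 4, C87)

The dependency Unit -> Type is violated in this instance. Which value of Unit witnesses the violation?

Unit=6: 4 rows → Type = C41, C41, C41, C41 ✓
Unit=5: 2 rows → Type = C78, C78 ✓
Unit=3: 1 row → Type = C41 ✓
Unit=1: 2 rows → Type takes values {C78, C54} — violation
Unit=7: 2 rows → Type = C96, C96 ✓
Unit=4: 1 row → Type = C87 ✓
The only Unit value with inconsistent Type is Unit=1.

1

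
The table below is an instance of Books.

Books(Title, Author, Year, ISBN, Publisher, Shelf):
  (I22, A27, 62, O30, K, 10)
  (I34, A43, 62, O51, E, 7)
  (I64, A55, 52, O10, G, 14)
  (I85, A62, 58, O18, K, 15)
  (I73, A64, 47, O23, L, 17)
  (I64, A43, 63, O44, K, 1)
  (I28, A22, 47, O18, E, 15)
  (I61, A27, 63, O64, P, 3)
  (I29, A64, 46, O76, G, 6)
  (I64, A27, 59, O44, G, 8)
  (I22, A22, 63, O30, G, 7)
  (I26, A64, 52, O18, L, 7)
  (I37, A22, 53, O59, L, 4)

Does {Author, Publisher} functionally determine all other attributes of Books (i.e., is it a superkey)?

No

Two distinct rows share (Author=A64, Publisher=L), so {Author, Publisher} does not determine every attribute — not a superkey.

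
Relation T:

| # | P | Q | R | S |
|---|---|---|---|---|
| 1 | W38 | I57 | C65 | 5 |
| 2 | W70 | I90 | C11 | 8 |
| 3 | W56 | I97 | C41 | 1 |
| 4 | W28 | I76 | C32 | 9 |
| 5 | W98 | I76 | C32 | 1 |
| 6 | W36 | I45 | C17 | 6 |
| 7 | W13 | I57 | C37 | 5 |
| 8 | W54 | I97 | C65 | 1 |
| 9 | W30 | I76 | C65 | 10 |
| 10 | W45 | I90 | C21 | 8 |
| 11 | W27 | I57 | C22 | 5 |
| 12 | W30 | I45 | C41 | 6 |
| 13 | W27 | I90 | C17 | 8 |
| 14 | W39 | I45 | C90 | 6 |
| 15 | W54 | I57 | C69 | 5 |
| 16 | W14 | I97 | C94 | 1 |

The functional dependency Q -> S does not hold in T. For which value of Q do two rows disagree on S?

I76

Q=I57: rows 1, 7, 11, 15 → S = 5, 5, 5, 5 ✓
Q=I90: rows 2, 10, 13 → S = 8, 8, 8 ✓
Q=I97: rows 3, 8, 16 → S = 1, 1, 1 ✓
Q=I76: rows 4, 5, 9 → S takes values {9, 1, 10} — violation
Q=I45: rows 6, 12, 14 → S = 6, 6, 6 ✓
The only Q value with inconsistent S is Q=I76.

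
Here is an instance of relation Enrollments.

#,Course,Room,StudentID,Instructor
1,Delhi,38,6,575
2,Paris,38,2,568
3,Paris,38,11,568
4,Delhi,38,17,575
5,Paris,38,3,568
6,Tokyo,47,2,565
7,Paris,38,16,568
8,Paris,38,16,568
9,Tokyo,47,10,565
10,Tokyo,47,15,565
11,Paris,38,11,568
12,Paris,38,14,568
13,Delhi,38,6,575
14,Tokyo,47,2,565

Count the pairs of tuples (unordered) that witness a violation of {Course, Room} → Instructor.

0

(Course=Delhi, Room=38): all 3 rows agree on Instructor — 0 pairs.
(Course=Paris, Room=38): all 7 rows agree on Instructor — 0 pairs.
(Course=Tokyo, Room=47): all 4 rows agree on Instructor — 0 pairs.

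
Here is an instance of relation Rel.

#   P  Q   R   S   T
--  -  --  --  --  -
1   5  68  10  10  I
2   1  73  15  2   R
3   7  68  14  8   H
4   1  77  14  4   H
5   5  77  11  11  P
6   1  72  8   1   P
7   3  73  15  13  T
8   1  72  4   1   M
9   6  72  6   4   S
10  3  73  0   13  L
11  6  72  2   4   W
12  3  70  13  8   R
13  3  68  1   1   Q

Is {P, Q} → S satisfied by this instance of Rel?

(P=5, Q=68): row 1 → S = 10 ✓
(P=1, Q=73): row 2 → S = 2 ✓
(P=7, Q=68): row 3 → S = 8 ✓
(P=1, Q=77): row 4 → S = 4 ✓
(P=5, Q=77): row 5 → S = 11 ✓
(P=1, Q=72): rows 6, 8 → S = 1, 1 ✓
(P=3, Q=73): rows 7, 10 → S = 13, 13 ✓
(P=6, Q=72): rows 9, 11 → S = 4, 4 ✓
(P=3, Q=70): row 12 → S = 8 ✓
(P=3, Q=68): row 13 → S = 1 ✓
Every {P, Q} value is associated with a single S value, so {P, Q} → S holds.

Yes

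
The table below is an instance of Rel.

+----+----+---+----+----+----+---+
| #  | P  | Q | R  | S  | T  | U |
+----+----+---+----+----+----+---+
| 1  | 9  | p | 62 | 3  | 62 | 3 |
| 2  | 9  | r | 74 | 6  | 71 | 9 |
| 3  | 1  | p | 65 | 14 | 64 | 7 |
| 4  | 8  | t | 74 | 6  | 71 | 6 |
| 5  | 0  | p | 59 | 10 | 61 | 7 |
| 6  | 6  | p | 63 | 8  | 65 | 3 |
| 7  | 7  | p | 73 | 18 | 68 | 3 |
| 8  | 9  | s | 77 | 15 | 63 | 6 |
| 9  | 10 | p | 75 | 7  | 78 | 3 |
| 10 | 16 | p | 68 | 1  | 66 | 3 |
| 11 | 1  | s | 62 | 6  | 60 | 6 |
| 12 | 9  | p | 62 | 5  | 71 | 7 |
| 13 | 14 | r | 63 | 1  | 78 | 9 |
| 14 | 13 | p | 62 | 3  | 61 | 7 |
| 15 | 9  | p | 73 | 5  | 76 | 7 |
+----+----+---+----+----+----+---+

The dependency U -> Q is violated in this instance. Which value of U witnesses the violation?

6

U=3: rows 1, 6, 7, 9, 10 → Q = p, p, p, p, p ✓
U=9: rows 2, 13 → Q = r, r ✓
U=7: rows 3, 5, 12, 14, 15 → Q = p, p, p, p, p ✓
U=6: rows 4, 8, 11 → Q takes values {t, s} — violation
The only U value with inconsistent Q is U=6.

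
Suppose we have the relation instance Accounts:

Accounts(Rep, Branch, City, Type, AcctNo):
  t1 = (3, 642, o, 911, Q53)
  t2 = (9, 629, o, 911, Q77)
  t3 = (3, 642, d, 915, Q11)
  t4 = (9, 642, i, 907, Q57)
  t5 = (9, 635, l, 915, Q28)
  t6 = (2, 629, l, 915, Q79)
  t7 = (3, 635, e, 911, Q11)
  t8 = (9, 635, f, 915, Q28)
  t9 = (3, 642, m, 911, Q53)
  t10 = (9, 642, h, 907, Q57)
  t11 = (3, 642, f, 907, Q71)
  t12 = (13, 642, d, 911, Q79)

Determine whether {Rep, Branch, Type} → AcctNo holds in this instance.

Yes

(Rep=3, Branch=642, Type=911): rows 1, 9 → AcctNo = Q53, Q53 ✓
(Rep=9, Branch=629, Type=911): row 2 → AcctNo = Q77 ✓
(Rep=3, Branch=642, Type=915): row 3 → AcctNo = Q11 ✓
(Rep=9, Branch=642, Type=907): rows 4, 10 → AcctNo = Q57, Q57 ✓
(Rep=9, Branch=635, Type=915): rows 5, 8 → AcctNo = Q28, Q28 ✓
(Rep=2, Branch=629, Type=915): row 6 → AcctNo = Q79 ✓
(Rep=3, Branch=635, Type=911): row 7 → AcctNo = Q11 ✓
(Rep=3, Branch=642, Type=907): row 11 → AcctNo = Q71 ✓
(Rep=13, Branch=642, Type=911): row 12 → AcctNo = Q79 ✓
Every {Rep, Branch, Type} value is associated with a single AcctNo value, so {Rep, Branch, Type} → AcctNo holds.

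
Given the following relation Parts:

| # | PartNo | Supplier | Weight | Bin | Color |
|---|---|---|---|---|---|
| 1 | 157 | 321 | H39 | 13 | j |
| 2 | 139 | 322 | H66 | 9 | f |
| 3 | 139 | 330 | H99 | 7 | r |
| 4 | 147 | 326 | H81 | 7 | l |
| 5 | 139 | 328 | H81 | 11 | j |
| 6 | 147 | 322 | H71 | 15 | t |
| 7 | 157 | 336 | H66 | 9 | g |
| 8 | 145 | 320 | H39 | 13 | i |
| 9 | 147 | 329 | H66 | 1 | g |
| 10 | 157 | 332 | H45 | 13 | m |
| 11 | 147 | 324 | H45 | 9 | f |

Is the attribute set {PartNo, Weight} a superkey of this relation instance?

All 11 rows have distinct {PartNo, Weight} values, so {PartNo, Weight} → (all attributes) holds and {PartNo, Weight} is a superkey.

Yes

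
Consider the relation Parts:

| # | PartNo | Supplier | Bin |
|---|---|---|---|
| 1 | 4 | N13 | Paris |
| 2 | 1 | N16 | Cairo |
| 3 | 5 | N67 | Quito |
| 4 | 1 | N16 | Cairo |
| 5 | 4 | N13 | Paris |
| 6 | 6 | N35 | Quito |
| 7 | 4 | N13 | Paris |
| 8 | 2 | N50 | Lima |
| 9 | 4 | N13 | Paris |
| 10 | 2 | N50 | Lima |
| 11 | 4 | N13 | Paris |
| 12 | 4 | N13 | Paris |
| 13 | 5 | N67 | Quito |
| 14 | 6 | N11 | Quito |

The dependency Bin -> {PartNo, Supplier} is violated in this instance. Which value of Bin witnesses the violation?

Quito

Bin=Paris: rows 1, 5, 7, 9, 11, 12 → {PartNo,Supplier} = (4, N13), (4, N13), (4, N13), (4, N13), (4, N13), (4, N13) ✓
Bin=Cairo: rows 2, 4 → {PartNo,Supplier} = (1, N16), (1, N16) ✓
Bin=Quito: rows 3, 6, 13, 14 → {PartNo,Supplier} takes values {(5, N67), (6, N35), (6, N11)} — violation
Bin=Lima: rows 8, 10 → {PartNo,Supplier} = (2, N50), (2, N50) ✓
The only Bin value with inconsistent RHS is Bin=Quito.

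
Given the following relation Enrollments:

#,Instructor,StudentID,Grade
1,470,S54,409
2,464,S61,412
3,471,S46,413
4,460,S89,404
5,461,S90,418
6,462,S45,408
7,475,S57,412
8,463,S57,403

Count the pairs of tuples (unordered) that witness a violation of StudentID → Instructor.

StudentID=S57: violating pairs (7,8) — 1 pair.

1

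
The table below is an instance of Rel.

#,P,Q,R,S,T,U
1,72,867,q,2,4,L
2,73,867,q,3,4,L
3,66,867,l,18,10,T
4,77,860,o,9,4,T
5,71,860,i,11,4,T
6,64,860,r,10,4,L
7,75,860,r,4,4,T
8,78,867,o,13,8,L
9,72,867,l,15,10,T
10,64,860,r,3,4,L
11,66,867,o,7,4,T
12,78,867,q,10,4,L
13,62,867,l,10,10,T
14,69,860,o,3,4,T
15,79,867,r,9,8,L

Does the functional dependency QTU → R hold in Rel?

(Q=867, T=4, U=L): rows 1, 2, 12 → R = q, q, q ✓
(Q=867, T=10, U=T): rows 3, 9, 13 → R = l, l, l ✓
(Q=860, T=4, U=T): rows 4, 5, 7, 14 → R takes values {o, i, r} — violation
(Q=860, T=4, U=L): rows 6, 10 → R = r, r ✓
(Q=867, T=8, U=L): rows 8, 15 → R takes values {o, r} — violation
(Q=867, T=4, U=T): row 11 → R = o ✓
Two rows agree on QTU but differ on R, so QTU → R does not hold.

No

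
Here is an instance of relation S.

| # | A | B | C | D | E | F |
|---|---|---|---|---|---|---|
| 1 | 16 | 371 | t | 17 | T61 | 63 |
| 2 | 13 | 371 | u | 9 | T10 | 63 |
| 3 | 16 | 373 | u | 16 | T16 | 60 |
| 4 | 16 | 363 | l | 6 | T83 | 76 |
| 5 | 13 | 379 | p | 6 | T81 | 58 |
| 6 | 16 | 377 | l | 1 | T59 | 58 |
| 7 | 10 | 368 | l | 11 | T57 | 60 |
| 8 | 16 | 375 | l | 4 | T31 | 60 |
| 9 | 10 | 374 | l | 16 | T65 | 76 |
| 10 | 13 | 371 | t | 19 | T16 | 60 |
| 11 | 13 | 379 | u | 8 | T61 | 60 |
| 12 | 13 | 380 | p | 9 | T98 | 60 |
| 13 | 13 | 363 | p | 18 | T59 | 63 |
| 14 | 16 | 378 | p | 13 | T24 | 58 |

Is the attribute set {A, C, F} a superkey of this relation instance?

All 14 rows have distinct {A, C, F} values, so {A, C, F} → (all attributes) holds and {A, C, F} is a superkey.

Yes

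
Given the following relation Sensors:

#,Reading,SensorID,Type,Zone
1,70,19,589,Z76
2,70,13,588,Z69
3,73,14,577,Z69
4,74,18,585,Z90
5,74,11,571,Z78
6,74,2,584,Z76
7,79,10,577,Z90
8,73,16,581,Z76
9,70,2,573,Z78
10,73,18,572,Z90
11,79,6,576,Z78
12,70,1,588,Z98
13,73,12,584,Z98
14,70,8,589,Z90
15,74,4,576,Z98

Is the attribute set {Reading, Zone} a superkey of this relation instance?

All 15 rows have distinct {Reading, Zone} values, so {Reading, Zone} → (all attributes) holds and {Reading, Zone} is a superkey.

Yes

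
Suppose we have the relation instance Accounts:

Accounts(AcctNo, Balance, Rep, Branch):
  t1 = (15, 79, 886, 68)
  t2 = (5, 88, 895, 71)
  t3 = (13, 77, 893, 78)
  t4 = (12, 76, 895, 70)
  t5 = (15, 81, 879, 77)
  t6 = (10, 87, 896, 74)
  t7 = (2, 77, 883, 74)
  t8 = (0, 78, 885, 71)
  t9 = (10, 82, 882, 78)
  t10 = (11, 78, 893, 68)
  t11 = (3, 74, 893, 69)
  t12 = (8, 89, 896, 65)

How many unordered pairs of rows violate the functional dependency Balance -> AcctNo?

Balance=77: violating pairs (3,7) — 1 pair.
Balance=78: violating pairs (8,10) — 1 pair.

2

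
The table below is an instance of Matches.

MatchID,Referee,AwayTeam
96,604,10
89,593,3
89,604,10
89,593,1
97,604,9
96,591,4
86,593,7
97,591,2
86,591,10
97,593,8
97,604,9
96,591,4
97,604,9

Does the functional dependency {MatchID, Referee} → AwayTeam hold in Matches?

(MatchID=96, Referee=604): 1 row → AwayTeam = 10 ✓
(MatchID=89, Referee=593): 2 rows → AwayTeam takes values {3, 1} — violation
(MatchID=89, Referee=604): 1 row → AwayTeam = 10 ✓
(MatchID=97, Referee=604): 3 rows → AwayTeam = 9, 9, 9 ✓
(MatchID=96, Referee=591): 2 rows → AwayTeam = 4, 4 ✓
(MatchID=86, Referee=593): 1 row → AwayTeam = 7 ✓
(MatchID=97, Referee=591): 1 row → AwayTeam = 2 ✓
(MatchID=86, Referee=591): 1 row → AwayTeam = 10 ✓
(MatchID=97, Referee=593): 1 row → AwayTeam = 8 ✓
Two rows agree on {MatchID, Referee} but differ on AwayTeam, so {MatchID, Referee} → AwayTeam does not hold.

No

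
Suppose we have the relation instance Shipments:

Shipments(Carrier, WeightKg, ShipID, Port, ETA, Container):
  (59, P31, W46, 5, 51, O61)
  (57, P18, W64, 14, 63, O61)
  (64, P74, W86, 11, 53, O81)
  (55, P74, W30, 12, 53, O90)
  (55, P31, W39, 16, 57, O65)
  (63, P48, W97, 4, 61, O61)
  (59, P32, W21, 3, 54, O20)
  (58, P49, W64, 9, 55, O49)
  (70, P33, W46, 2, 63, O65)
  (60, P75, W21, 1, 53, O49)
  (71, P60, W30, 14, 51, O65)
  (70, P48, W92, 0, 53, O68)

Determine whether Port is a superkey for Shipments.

No

Two distinct rows share Port=14, so Port does not determine every attribute — not a superkey.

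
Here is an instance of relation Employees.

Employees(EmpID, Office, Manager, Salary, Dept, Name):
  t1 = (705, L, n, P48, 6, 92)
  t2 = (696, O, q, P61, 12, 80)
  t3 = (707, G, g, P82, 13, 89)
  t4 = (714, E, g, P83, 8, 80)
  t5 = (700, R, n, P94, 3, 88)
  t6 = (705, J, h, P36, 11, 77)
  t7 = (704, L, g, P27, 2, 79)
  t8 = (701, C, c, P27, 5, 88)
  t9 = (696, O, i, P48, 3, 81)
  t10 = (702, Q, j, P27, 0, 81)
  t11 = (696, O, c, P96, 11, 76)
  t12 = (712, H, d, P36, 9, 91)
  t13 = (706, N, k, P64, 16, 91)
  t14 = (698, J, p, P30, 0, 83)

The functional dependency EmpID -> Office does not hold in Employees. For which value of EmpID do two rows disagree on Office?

EmpID=705: rows 1, 6 → Office takes values {L, J} — violation
EmpID=696: rows 2, 9, 11 → Office = O, O, O ✓
EmpID=707: row 3 → Office = G ✓
EmpID=714: row 4 → Office = E ✓
EmpID=700: row 5 → Office = R ✓
EmpID=704: row 7 → Office = L ✓
EmpID=701: row 8 → Office = C ✓
EmpID=702: row 10 → Office = Q ✓
EmpID=712: row 12 → Office = H ✓
EmpID=706: row 13 → Office = N ✓
EmpID=698: row 14 → Office = J ✓
The only EmpID value with inconsistent Office is EmpID=705.

705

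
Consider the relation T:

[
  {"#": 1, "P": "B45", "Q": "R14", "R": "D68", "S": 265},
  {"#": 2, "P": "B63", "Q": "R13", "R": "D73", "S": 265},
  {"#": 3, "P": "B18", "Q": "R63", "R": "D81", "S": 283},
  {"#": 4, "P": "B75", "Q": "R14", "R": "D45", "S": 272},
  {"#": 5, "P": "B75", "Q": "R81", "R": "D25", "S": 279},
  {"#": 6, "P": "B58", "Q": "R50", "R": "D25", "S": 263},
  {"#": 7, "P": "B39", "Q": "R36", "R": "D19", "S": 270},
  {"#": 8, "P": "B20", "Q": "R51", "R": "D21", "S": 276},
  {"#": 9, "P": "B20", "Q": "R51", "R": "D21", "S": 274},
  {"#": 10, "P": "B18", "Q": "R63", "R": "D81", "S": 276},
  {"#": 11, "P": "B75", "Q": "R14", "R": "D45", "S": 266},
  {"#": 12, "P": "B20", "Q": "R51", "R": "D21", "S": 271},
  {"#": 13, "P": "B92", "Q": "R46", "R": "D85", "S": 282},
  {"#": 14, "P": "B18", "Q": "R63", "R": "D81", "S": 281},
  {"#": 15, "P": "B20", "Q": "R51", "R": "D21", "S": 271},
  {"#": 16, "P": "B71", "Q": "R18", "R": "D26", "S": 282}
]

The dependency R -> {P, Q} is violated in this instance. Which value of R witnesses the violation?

D25

R=D68: row 1 → {P,Q} = (B45, R14) ✓
R=D73: row 2 → {P,Q} = (B63, R13) ✓
R=D81: rows 3, 10, 14 → {P,Q} = (B18, R63), (B18, R63), (B18, R63) ✓
R=D45: rows 4, 11 → {P,Q} = (B75, R14), (B75, R14) ✓
R=D25: rows 5, 6 → {P,Q} takes values {(B75, R81), (B58, R50)} — violation
R=D19: row 7 → {P,Q} = (B39, R36) ✓
R=D21: rows 8, 9, 12, 15 → {P,Q} = (B20, R51), (B20, R51), (B20, R51), (B20, R51) ✓
R=D85: row 13 → {P,Q} = (B92, R46) ✓
R=D26: row 16 → {P,Q} = (B71, R18) ✓
The only R value with inconsistent RHS is R=D25.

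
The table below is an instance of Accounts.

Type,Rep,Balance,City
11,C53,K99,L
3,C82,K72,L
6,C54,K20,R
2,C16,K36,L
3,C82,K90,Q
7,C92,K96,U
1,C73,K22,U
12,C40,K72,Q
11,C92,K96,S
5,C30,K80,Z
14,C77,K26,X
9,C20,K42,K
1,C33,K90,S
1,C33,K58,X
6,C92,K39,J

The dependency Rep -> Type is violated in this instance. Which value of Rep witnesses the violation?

Rep=C53: 1 row → Type = 11 ✓
Rep=C82: 2 rows → Type = 3, 3 ✓
Rep=C54: 1 row → Type = 6 ✓
Rep=C16: 1 row → Type = 2 ✓
Rep=C92: 3 rows → Type takes values {7, 11, 6} — violation
Rep=C73: 1 row → Type = 1 ✓
Rep=C40: 1 row → Type = 12 ✓
Rep=C30: 1 row → Type = 5 ✓
Rep=C77: 1 row → Type = 14 ✓
Rep=C20: 1 row → Type = 9 ✓
Rep=C33: 2 rows → Type = 1, 1 ✓
The only Rep value with inconsistent Type is Rep=C92.

C92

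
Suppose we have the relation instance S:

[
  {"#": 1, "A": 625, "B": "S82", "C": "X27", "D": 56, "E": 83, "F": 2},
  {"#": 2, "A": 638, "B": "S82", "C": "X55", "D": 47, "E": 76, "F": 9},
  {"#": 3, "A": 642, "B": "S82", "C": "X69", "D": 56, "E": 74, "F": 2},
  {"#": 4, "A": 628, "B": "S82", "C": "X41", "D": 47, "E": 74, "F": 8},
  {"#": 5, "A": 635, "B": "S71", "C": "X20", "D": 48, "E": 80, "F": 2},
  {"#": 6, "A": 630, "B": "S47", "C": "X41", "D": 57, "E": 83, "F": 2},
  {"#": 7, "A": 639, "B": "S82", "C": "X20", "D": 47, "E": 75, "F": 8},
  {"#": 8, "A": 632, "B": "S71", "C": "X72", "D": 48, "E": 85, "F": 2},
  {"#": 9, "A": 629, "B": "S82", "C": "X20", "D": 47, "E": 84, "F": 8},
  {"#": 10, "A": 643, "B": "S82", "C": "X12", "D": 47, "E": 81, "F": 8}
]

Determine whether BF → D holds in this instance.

Yes

(B=S82, F=2): rows 1, 3 → D = 56, 56 ✓
(B=S82, F=9): row 2 → D = 47 ✓
(B=S82, F=8): rows 4, 7, 9, 10 → D = 47, 47, 47, 47 ✓
(B=S71, F=2): rows 5, 8 → D = 48, 48 ✓
(B=S47, F=2): row 6 → D = 57 ✓
Every BF value is associated with a single D value, so BF → D holds.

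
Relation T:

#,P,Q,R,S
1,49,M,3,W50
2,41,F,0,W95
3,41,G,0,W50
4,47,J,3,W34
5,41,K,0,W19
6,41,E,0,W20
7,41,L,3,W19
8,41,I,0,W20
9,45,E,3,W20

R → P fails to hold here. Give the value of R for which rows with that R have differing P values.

3

R=3: rows 1, 4, 7, 9 → P takes values {49, 47, 41, 45} — violation
R=0: rows 2, 3, 5, 6, 8 → P = 41, 41, 41, 41, 41 ✓
The only R value with inconsistent P is R=3.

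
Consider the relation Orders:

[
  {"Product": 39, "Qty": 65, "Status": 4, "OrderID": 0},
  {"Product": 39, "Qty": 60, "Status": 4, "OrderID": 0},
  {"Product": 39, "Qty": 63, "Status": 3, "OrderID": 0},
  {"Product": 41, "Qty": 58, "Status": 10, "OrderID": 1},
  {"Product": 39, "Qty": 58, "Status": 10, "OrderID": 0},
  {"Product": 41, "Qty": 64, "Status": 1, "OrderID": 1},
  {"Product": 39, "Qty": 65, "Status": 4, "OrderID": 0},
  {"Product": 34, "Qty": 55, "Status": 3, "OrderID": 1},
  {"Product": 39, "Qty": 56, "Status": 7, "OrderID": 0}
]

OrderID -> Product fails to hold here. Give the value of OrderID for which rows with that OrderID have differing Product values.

OrderID=0: 6 rows → Product = 39, 39, 39, 39, 39, 39 ✓
OrderID=1: 3 rows → Product takes values {41, 34} — violation
The only OrderID value with inconsistent Product is OrderID=1.

1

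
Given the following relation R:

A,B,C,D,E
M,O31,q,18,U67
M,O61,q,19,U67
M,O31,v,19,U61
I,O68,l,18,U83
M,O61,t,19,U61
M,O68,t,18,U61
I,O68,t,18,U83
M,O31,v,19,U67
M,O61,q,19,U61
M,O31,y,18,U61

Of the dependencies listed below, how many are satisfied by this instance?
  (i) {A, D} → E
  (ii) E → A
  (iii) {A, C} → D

(i) {A, D} → E: (A=M, D=18): 3 rows → E takes values {U67, U61} — violation; (A=M, D=19): 5 rows → E takes values {U67, U61} — violation — fails.
(ii) E → A: every LHS value maps to a single RHS value — holds.
(iii) {A, C} → D: (A=M, C=q): 3 rows → D takes values {18, 19} — violation; (A=M, C=t): 2 rows → D takes values {19, 18} — violation — fails.
1 of the 3 dependencies holds.

1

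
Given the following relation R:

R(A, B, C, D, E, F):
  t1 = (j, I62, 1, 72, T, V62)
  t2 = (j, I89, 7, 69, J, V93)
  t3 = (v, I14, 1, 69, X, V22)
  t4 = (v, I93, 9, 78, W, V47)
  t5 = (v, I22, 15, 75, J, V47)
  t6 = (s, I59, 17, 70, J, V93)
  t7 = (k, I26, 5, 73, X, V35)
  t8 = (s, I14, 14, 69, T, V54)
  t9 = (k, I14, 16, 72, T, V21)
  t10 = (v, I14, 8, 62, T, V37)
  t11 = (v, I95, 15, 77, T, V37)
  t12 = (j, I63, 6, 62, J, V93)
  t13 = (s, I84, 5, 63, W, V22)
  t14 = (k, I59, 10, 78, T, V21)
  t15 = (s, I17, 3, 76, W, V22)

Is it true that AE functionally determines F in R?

Yes

(A=j, E=T): row 1 → F = V62 ✓
(A=j, E=J): rows 2, 12 → F = V93, V93 ✓
(A=v, E=X): row 3 → F = V22 ✓
(A=v, E=W): row 4 → F = V47 ✓
(A=v, E=J): row 5 → F = V47 ✓
(A=s, E=J): row 6 → F = V93 ✓
(A=k, E=X): row 7 → F = V35 ✓
(A=s, E=T): row 8 → F = V54 ✓
(A=k, E=T): rows 9, 14 → F = V21, V21 ✓
(A=v, E=T): rows 10, 11 → F = V37, V37 ✓
(A=s, E=W): rows 13, 15 → F = V22, V22 ✓
Every AE value is associated with a single F value, so AE -> F holds.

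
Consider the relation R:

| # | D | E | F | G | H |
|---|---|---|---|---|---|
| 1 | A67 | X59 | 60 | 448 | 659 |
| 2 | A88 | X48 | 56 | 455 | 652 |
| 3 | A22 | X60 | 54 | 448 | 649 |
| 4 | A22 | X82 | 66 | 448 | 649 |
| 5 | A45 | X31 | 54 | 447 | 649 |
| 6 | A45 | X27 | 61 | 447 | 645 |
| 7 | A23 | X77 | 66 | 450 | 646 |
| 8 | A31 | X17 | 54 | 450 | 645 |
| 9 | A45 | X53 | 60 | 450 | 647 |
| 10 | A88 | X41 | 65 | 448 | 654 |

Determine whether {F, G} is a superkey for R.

All 10 rows have distinct {F, G} values, so {F, G} → (all attributes) holds and {F, G} is a superkey.

Yes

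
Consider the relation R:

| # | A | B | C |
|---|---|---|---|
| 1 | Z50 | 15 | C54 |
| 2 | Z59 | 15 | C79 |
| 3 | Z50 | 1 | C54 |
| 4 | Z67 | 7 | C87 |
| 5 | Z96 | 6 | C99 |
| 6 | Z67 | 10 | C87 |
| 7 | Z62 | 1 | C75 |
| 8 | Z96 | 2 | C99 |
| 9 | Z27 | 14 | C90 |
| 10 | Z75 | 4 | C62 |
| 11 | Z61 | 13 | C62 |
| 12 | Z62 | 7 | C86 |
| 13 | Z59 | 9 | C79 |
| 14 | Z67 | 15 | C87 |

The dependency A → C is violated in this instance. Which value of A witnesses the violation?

Z62

A=Z50: rows 1, 3 → C = C54, C54 ✓
A=Z59: rows 2, 13 → C = C79, C79 ✓
A=Z67: rows 4, 6, 14 → C = C87, C87, C87 ✓
A=Z96: rows 5, 8 → C = C99, C99 ✓
A=Z62: rows 7, 12 → C takes values {C75, C86} — violation
A=Z27: row 9 → C = C90 ✓
A=Z75: row 10 → C = C62 ✓
A=Z61: row 11 → C = C62 ✓
The only A value with inconsistent C is A=Z62.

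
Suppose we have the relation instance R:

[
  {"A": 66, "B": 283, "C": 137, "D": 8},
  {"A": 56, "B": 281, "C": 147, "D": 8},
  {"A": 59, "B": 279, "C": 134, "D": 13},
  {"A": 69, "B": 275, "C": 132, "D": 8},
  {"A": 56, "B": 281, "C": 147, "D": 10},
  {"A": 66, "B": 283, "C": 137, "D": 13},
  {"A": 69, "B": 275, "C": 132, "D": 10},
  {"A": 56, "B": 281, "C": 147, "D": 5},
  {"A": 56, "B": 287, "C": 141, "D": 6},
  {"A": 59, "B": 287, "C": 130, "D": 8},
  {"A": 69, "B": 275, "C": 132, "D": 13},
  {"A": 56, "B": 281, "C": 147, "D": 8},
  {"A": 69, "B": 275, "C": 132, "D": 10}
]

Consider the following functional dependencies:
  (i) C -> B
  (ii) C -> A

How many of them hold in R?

(i) C -> B: every LHS value maps to a single RHS value — holds.
(ii) C -> A: every LHS value maps to a single RHS value — holds.
2 of the 2 dependencies hold.

2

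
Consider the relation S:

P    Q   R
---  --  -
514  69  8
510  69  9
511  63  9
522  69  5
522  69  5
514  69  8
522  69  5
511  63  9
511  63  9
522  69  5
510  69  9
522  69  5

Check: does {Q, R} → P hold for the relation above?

(Q=69, R=8): 2 rows → P = 514, 514 ✓
(Q=69, R=9): 2 rows → P = 510, 510 ✓
(Q=63, R=9): 3 rows → P = 511, 511, 511 ✓
(Q=69, R=5): 5 rows → P = 522, 522, 522, 522, 522 ✓
Every {Q, R} value is associated with a single P value, so {Q, R} → P holds.

Yes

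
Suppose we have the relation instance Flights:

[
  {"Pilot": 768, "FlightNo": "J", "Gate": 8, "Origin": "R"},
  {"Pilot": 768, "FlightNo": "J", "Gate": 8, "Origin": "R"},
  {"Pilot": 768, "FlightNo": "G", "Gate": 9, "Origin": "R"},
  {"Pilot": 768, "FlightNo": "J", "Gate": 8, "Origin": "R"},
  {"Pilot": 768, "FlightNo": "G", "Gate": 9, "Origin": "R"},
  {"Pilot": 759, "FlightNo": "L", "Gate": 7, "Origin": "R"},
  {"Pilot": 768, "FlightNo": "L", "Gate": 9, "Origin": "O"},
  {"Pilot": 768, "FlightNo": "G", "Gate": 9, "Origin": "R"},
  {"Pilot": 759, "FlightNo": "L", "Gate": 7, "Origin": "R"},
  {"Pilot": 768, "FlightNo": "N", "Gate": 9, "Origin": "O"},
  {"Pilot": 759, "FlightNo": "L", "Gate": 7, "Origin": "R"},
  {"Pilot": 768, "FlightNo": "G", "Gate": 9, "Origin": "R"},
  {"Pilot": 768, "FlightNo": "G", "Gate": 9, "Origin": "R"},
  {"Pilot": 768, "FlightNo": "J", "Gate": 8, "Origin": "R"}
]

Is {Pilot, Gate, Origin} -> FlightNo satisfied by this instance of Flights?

(Pilot=768, Gate=8, Origin=R): 4 rows → FlightNo = J, J, J, J ✓
(Pilot=768, Gate=9, Origin=R): 5 rows → FlightNo = G, G, G, G, G ✓
(Pilot=759, Gate=7, Origin=R): 3 rows → FlightNo = L, L, L ✓
(Pilot=768, Gate=9, Origin=O): 2 rows → FlightNo takes values {L, N} — violation
Two rows agree on {Pilot, Gate, Origin} but differ on FlightNo, so {Pilot, Gate, Origin} -> FlightNo does not hold.

No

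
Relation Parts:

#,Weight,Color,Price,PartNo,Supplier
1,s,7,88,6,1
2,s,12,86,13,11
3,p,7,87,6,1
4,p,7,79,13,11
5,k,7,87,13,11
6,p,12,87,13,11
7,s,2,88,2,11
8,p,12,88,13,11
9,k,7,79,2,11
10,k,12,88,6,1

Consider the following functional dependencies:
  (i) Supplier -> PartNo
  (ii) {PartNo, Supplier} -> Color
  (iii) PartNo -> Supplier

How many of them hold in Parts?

1

(i) Supplier -> PartNo: Supplier=11: rows 2, 4, 5, 6, 7, 8, 9 → PartNo takes values {13, 2} — violation — fails.
(ii) {PartNo, Supplier} -> Color: (PartNo=6, Supplier=1): rows 1, 3, 10 → Color takes values {7, 12} — violation; (PartNo=13, Supplier=11): rows 2, 4, 5, 6, 8 → Color takes values {12, 7} — violation; (PartNo=2, Supplier=11): rows 7, 9 → Color takes values {2, 7} — violation — fails.
(iii) PartNo -> Supplier: every LHS value maps to a single RHS value — holds.
1 of the 3 dependencies holds.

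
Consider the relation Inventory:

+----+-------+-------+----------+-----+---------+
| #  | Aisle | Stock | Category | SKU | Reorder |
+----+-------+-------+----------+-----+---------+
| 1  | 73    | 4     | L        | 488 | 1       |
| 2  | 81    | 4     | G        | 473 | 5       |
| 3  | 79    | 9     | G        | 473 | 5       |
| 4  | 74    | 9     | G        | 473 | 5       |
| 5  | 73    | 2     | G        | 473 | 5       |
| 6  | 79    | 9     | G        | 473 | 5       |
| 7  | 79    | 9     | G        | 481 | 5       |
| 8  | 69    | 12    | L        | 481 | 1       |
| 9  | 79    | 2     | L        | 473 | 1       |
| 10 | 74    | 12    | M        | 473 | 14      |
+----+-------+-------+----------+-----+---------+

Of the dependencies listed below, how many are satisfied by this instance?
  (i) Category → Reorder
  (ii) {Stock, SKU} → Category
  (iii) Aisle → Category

1

(i) Category → Reorder: every LHS value maps to a single RHS value — holds.
(ii) {Stock, SKU} → Category: (Stock=2, SKU=473): rows 5, 9 → Category takes values {G, L} — violation — fails.
(iii) Aisle → Category: Aisle=73: rows 1, 5 → Category takes values {L, G} — violation; Aisle=79: rows 3, 6, 7, 9 → Category takes values {G, L} — violation; Aisle=74: rows 4, 10 → Category takes values {G, M} — violation — fails.
1 of the 3 dependencies holds.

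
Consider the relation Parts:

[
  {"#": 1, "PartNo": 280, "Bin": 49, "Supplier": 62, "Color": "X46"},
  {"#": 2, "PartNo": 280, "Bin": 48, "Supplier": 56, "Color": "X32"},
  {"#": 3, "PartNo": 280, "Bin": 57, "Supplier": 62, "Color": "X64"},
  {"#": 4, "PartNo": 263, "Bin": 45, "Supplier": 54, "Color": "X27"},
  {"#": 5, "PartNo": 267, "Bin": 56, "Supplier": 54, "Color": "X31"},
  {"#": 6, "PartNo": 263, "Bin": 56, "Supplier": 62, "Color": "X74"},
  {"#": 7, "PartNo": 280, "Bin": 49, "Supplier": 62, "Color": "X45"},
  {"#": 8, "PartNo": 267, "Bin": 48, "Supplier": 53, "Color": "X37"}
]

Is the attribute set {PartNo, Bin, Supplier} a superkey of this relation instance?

Rows 1 and 7 have the same {PartNo, Bin, Supplier} value (PartNo=280, Bin=49, Supplier=62) but are distinct tuples, so {PartNo, Bin, Supplier} does not determine every attribute — not a superkey.

No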